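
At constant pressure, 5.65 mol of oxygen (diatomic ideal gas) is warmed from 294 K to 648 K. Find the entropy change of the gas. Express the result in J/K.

ΔS = 130 J/K

At constant pressure, ΔS = nC_p ln(T₂/T₁) with C_p = 7R/2 = 29.1 J mol⁻¹ K⁻¹.
ΔS = 5.65 × 29.1 × ln(648/294) = 130 J/K.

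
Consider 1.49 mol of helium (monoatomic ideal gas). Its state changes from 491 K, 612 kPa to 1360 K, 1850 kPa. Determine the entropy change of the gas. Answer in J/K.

ΔS = 17.8 J/K

ΔS = nC_p ln(T₂/T₁) − nR ln(P₂/P₁), with C_p = 5R/2 = 20.79 J mol⁻¹ K⁻¹ for a monoatomic ideal gas.
ΔS = 1.49 × [20.79 × ln(1360/491) − 8.314 × ln(1850/612)] = 17.8 J/K.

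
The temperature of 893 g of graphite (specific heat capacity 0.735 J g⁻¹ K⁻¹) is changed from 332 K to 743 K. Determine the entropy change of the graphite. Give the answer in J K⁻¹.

ΔS = ∫dQ_rev/T = m c ln(T₂/T₁) = 893 × 0.735 × ln(743/332) = 529 J/K.

ΔS = 529 J/K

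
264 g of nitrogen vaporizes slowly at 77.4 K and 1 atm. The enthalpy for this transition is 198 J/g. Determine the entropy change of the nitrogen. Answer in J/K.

ΔS = 675 J/K

Heat absorbed by the substance: Q = mL = 264 × 198 = 52272 J.
At constant T, ΔS = Q_rev/T = 52272 / 77.4 = 675 J/K.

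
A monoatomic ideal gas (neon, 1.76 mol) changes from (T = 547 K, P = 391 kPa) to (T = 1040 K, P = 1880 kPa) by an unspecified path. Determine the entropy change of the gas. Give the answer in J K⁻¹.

ΔS = nC_p ln(T₂/T₁) − nR ln(P₂/P₁), with C_p = 5R/2 = 20.79 J mol⁻¹ K⁻¹ for a monoatomic ideal gas.
ΔS = 1.76 × [20.79 × ln(1040/547) − 8.314 × ln(1880/391)] = 0.527 J/K.

ΔS = 0.527 J/K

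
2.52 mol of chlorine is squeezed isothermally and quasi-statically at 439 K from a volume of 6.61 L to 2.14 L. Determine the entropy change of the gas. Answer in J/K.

For an isothermal ideal gas ΔS_gas = nR ln(V₂/V₁) = 2.52 × 8.314 × ln(2.14/6.61) = -23.6 J/K.

ΔS_gas = -23.6 J/K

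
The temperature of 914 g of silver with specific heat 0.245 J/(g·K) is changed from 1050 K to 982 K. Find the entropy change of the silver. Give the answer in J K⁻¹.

ΔS = -15 J/K

ΔS = ∫dQ_rev/T = m c ln(T₂/T₁) = 914 × 0.245 × ln(982/1050) = -15 J/K.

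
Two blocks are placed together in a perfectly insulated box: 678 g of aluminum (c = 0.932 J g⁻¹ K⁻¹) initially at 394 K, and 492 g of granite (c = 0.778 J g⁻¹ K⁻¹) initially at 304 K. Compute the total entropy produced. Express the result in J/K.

Energy balance: T_f = (m₁c₁T₁ + m₂c₂T₂)/(m₁c₁ + m₂c₂) = 360.05 K.
ΔS₁ = m₁c₁ ln(T_f/T₁) = 631.896 × ln(360.05/394) = -56.94 J/K.
ΔS₂ = m₂c₂ ln(T_f/T₂) = 382.776 × ln(360.05/304) = 64.77 J/K.
ΔS_total = -56.94 + 64.77 = 7.83 J/K.

ΔS_total = 7.83 J/K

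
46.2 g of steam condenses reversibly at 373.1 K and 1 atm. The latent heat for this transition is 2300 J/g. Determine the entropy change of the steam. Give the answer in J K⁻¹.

Heat released by the substance: Q = −mL = −46.2 × 2300 = −106260 J.
At constant T, ΔS = Q_rev/T = −106260 / 373.1 = -285 J/K.

ΔS = -285 J/K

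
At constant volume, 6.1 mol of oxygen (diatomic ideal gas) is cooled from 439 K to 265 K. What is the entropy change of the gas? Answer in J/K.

ΔS = -64 J/K

At constant volume, ΔS = nC_V ln(T₂/T₁) with C_V = 5R/2 = 20.79 J mol⁻¹ K⁻¹.
ΔS = 6.1 × 20.79 × ln(265/439) = -64 J/K.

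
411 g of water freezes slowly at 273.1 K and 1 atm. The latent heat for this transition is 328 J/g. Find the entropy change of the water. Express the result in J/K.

Heat released by the substance: Q = −mL = −411 × 328 = −134808 J.
At constant T, ΔS = Q_rev/T = −134808 / 273.1 = -494 J/K.

ΔS = -494 J/K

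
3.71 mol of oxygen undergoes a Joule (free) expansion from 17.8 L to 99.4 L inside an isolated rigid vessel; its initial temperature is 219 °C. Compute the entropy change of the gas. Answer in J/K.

For an ideal gas in free expansion Q = 0 and W = 0, so T is unchanged.
Entropy is a state function; using a reversible isothermal path, ΔS_gas = nR ln(V₂/V₁) = 3.71 × 8.314 × ln(99.4/17.8) = 53.1 J/K.

ΔS_gas = 53.1 J/K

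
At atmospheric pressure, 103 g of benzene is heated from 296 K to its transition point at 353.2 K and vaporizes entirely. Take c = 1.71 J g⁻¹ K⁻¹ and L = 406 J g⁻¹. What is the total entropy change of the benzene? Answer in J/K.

Warming step: ΔS₁ = m c ln(T_tr/T_i) = 103 × 1.71 × ln(353.2/296) = 31.12 J/K.
Phase change: ΔS₂ = +mL/T_tr = 103 × 406 / 353.2 = 118.4 J/K.
ΔS_total = (31.12) + (118.4) = 150 J/K.

ΔS = 150 J/K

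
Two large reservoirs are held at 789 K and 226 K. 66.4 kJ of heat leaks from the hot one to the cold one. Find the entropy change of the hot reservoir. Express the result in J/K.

ΔS_hot = -84.2 J/K

The hot reservoir loses heat Q, so ΔS_hot = −Q/T_H = −66400/789 = -84.2 J/K.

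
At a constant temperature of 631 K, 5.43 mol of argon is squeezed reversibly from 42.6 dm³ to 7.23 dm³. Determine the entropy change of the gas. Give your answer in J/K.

ΔS_gas = -80.1 J/K

For an isothermal ideal gas ΔS_gas = nR ln(V₂/V₁) = 5.43 × 8.314 × ln(7.23/42.6) = -80.1 J/K.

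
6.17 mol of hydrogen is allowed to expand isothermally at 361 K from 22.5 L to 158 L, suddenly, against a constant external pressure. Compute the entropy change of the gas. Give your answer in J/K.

ΔS_gas = 100 J/K

Entropy is a state function, so ΔS_gas depends only on the end states.
For an isothermal ideal gas ΔS_gas = nR ln(V₂/V₁) = 6.17 × 8.314 × ln(158/22.5) = 100 J/K.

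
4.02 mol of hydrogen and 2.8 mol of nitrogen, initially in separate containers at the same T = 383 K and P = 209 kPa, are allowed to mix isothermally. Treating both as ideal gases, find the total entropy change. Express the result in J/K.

Mole fractions: x_A = 4.02/6.82 = 0.589, x_B = 0.411.
ΔS_mix = −R(n_A ln x_A + n_B ln x_B) = −8.314 × (4.02 ln 0.589 + 2.8 ln 0.411) = 38.4 J/K.

ΔS_mix = 38.4 J/K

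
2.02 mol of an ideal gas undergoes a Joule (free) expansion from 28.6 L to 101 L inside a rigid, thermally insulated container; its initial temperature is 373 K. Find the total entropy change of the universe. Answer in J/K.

For an ideal gas in free expansion Q = 0 and W = 0, so T is unchanged.
Entropy is a state function; using a reversible isothermal path, ΔS_gas = nR ln(V₂/V₁) = 2.02 × 8.314 × ln(101/28.6) = 21.2 J/K.
The insulated surroundings exchange no heat, so ΔS_surr = 0 and ΔS_universe = ΔS_gas.

ΔS_universe = 21.2 J/K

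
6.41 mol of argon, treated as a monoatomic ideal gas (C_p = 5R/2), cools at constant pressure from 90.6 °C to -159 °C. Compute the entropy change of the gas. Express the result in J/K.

In kelvin: T₁ = 363.75 K, T₂ = 114.15 K. At constant pressure, ΔS = nC_p ln(T₂/T₁) with C_p = 5R/2 = 20.79 J mol⁻¹ K⁻¹.
ΔS = 6.41 × 20.79 × ln(114.15/363.75) = -154 J/K.

ΔS = -154 J/K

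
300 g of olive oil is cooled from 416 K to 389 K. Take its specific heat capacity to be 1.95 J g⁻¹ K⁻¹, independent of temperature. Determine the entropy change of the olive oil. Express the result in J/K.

ΔS = ∫dQ_rev/T = m c ln(T₂/T₁) = 300 × 1.95 × ln(389/416) = -39.3 J/K.

ΔS = -39.3 J/K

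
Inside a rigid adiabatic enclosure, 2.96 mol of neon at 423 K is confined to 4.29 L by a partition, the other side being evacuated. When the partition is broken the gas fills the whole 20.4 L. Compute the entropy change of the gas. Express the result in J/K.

ΔS_gas = 38.4 J/K

No heat is exchanged and no work is done, so the ideal-gas temperature stays constant.
Entropy is a state function; using a reversible isothermal path, ΔS_gas = nR ln(V₂/V₁) = 2.96 × 8.314 × ln(20.4/4.29) = 38.4 J/K.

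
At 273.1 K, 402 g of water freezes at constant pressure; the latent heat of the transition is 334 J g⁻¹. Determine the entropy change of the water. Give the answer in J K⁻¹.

ΔS = -492 J/K

Heat released by the substance: Q = −mL = −402 × 334 = −134268 J.
At constant T, ΔS = Q_rev/T = −134268 / 273.1 = -492 J/K.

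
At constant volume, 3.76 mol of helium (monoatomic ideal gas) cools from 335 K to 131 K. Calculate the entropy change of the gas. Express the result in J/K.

At constant volume, ΔS = nC_V ln(T₂/T₁) with C_V = 3R/2 = 12.47 J mol⁻¹ K⁻¹.
ΔS = 3.76 × 12.47 × ln(131/335) = -44 J/K.

ΔS = -44 J/K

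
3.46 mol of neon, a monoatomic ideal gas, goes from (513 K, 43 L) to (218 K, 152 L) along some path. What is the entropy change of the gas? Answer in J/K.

Entropy is a state function: ΔS = nC_V ln(T₂/T₁) + nR ln(V₂/V₁), with C_V = 3R/2 = 12.47 J mol⁻¹ K⁻¹ for a monoatomic ideal gas.
ΔS = 3.46 × [12.47 × ln(218/513) + 8.314 × ln(152/43)] = -0.604 J/K.

ΔS = -0.604 J/K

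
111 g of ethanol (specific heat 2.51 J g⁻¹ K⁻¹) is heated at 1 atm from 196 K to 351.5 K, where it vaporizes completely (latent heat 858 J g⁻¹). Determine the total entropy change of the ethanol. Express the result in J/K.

Warming step: ΔS₁ = m c ln(T_tr/T_i) = 111 × 2.51 × ln(351.5/196) = 162.7 J/K.
Phase change: ΔS₂ = +mL/T_tr = 111 × 858 / 351.5 = 270.9 J/K.
ΔS_total = (162.7) + (270.9) = 434 J/K.

ΔS = 434 J/K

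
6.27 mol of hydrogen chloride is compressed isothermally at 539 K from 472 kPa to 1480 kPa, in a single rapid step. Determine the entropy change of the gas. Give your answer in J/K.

ΔS_gas = -59.6 J/K

Entropy is a state function, so ΔS_gas depends only on the end states.
For an isothermal ideal gas ΔS_gas = nR ln(P₁/P₂) = 6.27 × 8.314 × ln(472/1480) = -59.6 J/K.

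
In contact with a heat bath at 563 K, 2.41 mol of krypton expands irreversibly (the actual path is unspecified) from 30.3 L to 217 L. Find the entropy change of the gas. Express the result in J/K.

Entropy is a state function, so ΔS_gas depends only on the end states.
For an isothermal ideal gas ΔS_gas = nR ln(V₂/V₁) = 2.41 × 8.314 × ln(217/30.3) = 39.4 J/K.

ΔS_gas = 39.4 J/K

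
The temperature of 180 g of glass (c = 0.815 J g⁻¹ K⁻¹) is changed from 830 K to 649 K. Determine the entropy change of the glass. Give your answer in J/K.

ΔS = -36.1 J/K

ΔS = ∫dQ_rev/T = m c ln(T₂/T₁) = 180 × 0.815 × ln(649/830) = -36.1 J/K.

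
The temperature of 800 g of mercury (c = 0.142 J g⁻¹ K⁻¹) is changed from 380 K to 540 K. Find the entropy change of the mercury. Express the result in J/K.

ΔS = ∫dQ_rev/T = m c ln(T₂/T₁) = 800 × 0.142 × ln(540/380) = 39.9 J/K.

ΔS = 39.9 J/K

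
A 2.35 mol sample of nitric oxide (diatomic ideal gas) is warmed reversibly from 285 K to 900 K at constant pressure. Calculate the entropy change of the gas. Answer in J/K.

At constant pressure, ΔS = nC_p ln(T₂/T₁) with C_p = 7R/2 = 29.1 J mol⁻¹ K⁻¹.
ΔS = 2.35 × 29.1 × ln(900/285) = 78.6 J/K.

ΔS = 78.6 J/K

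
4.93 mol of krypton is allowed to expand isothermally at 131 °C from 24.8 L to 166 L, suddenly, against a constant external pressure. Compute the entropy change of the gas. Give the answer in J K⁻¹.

ΔS_gas = 77.9 J/K

Entropy is a state function, so ΔS_gas depends only on the end states.
For an isothermal ideal gas ΔS_gas = nR ln(V₂/V₁) = 4.93 × 8.314 × ln(166/24.8) = 77.9 J/K.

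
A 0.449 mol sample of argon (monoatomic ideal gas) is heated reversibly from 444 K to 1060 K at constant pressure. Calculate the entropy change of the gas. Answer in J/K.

ΔS = 8.12 J/K

At constant pressure, ΔS = nC_p ln(T₂/T₁) with C_p = 5R/2 = 20.79 J mol⁻¹ K⁻¹.
ΔS = 0.449 × 20.79 × ln(1060/444) = 8.12 J/K.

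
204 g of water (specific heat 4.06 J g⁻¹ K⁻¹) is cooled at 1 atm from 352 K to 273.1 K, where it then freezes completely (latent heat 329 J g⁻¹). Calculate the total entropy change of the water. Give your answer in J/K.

ΔS = -456 J/K

Cooling step: ΔS₁ = m c ln(T_tr/T_i) = 204 × 4.06 × ln(273.1/352) = -210.2 J/K.
Phase change: ΔS₂ = −mL/T_tr = −204 × 329 / 273.1 = -245.8 J/K.
ΔS_total = (-210.2) + (-245.8) = -456 J/K.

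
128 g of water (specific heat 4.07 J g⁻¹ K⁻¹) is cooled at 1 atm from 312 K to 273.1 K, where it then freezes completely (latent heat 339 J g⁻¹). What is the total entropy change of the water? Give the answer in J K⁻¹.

ΔS = -228 J/K

Cooling step: ΔS₁ = m c ln(T_tr/T_i) = 128 × 4.07 × ln(273.1/312) = -69.37 J/K.
Phase change: ΔS₂ = −mL/T_tr = −128 × 339 / 273.1 = -158.9 J/K.
ΔS_total = (-69.37) + (-158.9) = -228 J/K.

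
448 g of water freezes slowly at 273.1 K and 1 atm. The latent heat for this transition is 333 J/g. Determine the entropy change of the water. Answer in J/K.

Heat released by the substance: Q = −mL = −448 × 333 = −149184 J.
At constant T, ΔS = Q_rev/T = −149184 / 273.1 = -546 J/K.

ΔS = -546 J/K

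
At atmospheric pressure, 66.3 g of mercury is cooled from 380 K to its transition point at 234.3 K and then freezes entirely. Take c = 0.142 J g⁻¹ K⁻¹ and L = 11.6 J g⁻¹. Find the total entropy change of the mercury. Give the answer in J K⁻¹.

ΔS = -7.84 J/K

Cooling step: ΔS₁ = m c ln(T_tr/T_i) = 66.3 × 0.142 × ln(234.3/380) = -4.5526 J/K.
Phase change: ΔS₂ = −mL/T_tr = −66.3 × 11.6 / 234.3 = -3.2825 J/K.
ΔS_total = (-4.5526) + (-3.2825) = -7.84 J/K.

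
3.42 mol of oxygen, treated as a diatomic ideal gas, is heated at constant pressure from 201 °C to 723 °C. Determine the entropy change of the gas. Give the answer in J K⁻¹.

ΔS = 73.9 J/K

In kelvin: T₁ = 474.15 K, T₂ = 996.15 K. At constant pressure, ΔS = nC_p ln(T₂/T₁) with C_p = 7R/2 = 29.1 J mol⁻¹ K⁻¹.
ΔS = 3.42 × 29.1 × ln(996.15/474.15) = 73.9 J/K.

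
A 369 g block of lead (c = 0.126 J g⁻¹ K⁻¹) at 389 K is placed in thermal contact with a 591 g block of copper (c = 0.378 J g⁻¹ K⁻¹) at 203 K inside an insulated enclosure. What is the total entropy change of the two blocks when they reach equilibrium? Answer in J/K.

ΔS_total = 9.32 J/K

Energy balance: T_f = (m₁c₁T₁ + m₂c₂T₂)/(m₁c₁ + m₂c₂) = 235.04 K.
ΔS₁ = m₁c₁ ln(T_f/T₁) = 46.494 × ln(235.04/389) = -23.42 J/K.
ΔS₂ = m₂c₂ ln(T_f/T₂) = 223.398 × ln(235.04/203) = 32.74 J/K.
ΔS_total = -23.42 + 32.74 = 9.32 J/K.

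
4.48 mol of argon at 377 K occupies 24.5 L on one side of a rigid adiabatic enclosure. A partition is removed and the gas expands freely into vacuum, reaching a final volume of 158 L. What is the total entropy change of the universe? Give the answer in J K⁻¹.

For an ideal gas in free expansion Q = 0 and W = 0, so T is unchanged.
Entropy is a state function; using a reversible isothermal path, ΔS_gas = nR ln(V₂/V₁) = 4.48 × 8.314 × ln(158/24.5) = 69.4 J/K.
The insulated surroundings exchange no heat, so ΔS_surr = 0 and ΔS_universe = ΔS_gas.

ΔS_universe = 69.4 J/K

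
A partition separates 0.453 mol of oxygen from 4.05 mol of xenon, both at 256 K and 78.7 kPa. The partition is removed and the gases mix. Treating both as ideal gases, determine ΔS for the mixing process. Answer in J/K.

Mole fractions: x_A = 0.453/4.5 = 0.101, x_B = 0.899.
ΔS_mix = −R(n_A ln x_A + n_B ln x_B) = −8.314 × (0.453 ln 0.101 + 4.05 ln 0.899) = 12.2 J/K.

ΔS_mix = 12.2 J/K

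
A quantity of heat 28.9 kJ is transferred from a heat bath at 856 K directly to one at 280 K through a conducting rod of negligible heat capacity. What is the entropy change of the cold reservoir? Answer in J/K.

ΔS_cold = 103 J/K

The cold reservoir gains heat Q, so ΔS_cold = +Q/T_C = 28900/280 = 103 J/K.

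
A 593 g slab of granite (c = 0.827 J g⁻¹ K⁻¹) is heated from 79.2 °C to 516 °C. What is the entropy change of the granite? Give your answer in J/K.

In kelvin: T₁ = 352.35 K, T₂ = 789.15 K. ΔS = ∫dQ_rev/T = m c ln(T₂/T₁) = 593 × 0.827 × ln(789.15/352.35) = 395 J/K.

ΔS = 395 J/K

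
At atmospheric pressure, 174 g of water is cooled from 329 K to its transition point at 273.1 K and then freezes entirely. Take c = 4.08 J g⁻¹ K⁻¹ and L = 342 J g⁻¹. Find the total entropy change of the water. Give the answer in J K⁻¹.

ΔS = -350 J/K

Cooling step: ΔS₁ = m c ln(T_tr/T_i) = 174 × 4.08 × ln(273.1/329) = -132.2 J/K.
Phase change: ΔS₂ = −mL/T_tr = −174 × 342 / 273.1 = -217.9 J/K.
ΔS_total = (-132.2) + (-217.9) = -350 J/K.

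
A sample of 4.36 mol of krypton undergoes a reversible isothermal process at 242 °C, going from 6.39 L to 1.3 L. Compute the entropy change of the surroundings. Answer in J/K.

For an isothermal ideal gas ΔS_gas = nR ln(V₂/V₁) = 4.36 × 8.314 × ln(1.3/6.39) = -57.7 J/K.
The process is reversible, so ΔS_surr = −ΔS_gas = 57.7 J/K and ΔS_universe = 0.

ΔS_surr = 57.7 J/K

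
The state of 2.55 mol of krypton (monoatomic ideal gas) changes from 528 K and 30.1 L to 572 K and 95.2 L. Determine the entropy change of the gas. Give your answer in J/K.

ΔS = 27 J/K

Entropy is a state function: ΔS = nC_V ln(T₂/T₁) + nR ln(V₂/V₁), with C_V = 3R/2 = 12.47 J mol⁻¹ K⁻¹ for a monoatomic ideal gas.
ΔS = 2.55 × [12.47 × ln(572/528) + 8.314 × ln(95.2/30.1)] = 27 J/K.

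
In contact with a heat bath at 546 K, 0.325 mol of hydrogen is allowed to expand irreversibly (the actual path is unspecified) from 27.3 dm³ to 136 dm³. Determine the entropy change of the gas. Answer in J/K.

Entropy is a state function, so ΔS_gas depends only on the end states.
For an isothermal ideal gas ΔS_gas = nR ln(V₂/V₁) = 0.325 × 8.314 × ln(136/27.3) = 4.34 J/K.

ΔS_gas = 4.34 J/K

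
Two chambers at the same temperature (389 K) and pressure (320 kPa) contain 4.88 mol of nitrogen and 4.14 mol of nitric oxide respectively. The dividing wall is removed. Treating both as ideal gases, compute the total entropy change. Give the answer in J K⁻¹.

ΔS_mix = 51.7 J/K

Mole fractions: x_A = 4.88/9.02 = 0.541, x_B = 0.459.
ΔS_mix = −R(n_A ln x_A + n_B ln x_B) = −8.314 × (4.88 ln 0.541 + 4.14 ln 0.459) = 51.7 J/K.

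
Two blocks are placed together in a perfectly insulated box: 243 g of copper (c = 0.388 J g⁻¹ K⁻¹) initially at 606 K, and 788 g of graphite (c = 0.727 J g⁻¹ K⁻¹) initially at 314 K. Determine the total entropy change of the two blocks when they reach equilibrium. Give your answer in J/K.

Energy balance: T_f = (m₁c₁T₁ + m₂c₂T₂)/(m₁c₁ + m₂c₂) = 355.27 K.
ΔS₁ = m₁c₁ ln(T_f/T₁) = 94.284 × ln(355.27/606) = -50.35 J/K.
ΔS₂ = m₂c₂ ln(T_f/T₂) = 572.876 × ln(355.27/314) = 70.73 J/K.
ΔS_total = -50.35 + 70.73 = 20.4 J/K.

ΔS_total = 20.4 J/K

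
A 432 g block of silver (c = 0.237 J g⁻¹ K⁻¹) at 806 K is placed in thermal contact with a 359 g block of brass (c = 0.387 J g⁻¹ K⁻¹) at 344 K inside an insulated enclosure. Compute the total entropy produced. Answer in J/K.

Energy balance: T_f = (m₁c₁T₁ + m₂c₂T₂)/(m₁c₁ + m₂c₂) = 540.01 K.
ΔS₁ = m₁c₁ ln(T_f/T₁) = 102.384 × ln(540.01/806) = -41 J/K.
ΔS₂ = m₂c₂ ln(T_f/T₂) = 138.933 × ln(540.01/344) = 62.65 J/K.
ΔS_total = -41 + 62.65 = 21.6 J/K.

ΔS_total = 21.6 J/K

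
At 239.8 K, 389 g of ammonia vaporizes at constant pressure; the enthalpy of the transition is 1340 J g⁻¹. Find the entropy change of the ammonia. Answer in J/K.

Heat absorbed by the substance: Q = mL = 389 × 1340 = 521260 J.
At constant T, ΔS = Q_rev/T = 521260 / 239.8 = 2170 J/K.

ΔS = 2170 J/K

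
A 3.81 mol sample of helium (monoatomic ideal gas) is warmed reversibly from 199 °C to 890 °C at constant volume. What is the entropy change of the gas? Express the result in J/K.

ΔS = 42.8 J/K

In kelvin: T₁ = 472.15 K, T₂ = 1163.15 K. At constant volume, ΔS = nC_V ln(T₂/T₁) with C_V = 3R/2 = 12.47 J mol⁻¹ K⁻¹.
ΔS = 3.81 × 12.47 × ln(1163.15/472.15) = 42.8 J/K.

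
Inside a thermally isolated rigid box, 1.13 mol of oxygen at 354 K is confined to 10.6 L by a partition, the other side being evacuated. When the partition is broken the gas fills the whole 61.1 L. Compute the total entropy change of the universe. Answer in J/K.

For an ideal gas in free expansion Q = 0 and W = 0, so T is unchanged.
Entropy is a state function; using a reversible isothermal path, ΔS_gas = nR ln(V₂/V₁) = 1.13 × 8.314 × ln(61.1/10.6) = 16.5 J/K.
The insulated surroundings exchange no heat, so ΔS_surr = 0 and ΔS_universe = ΔS_gas.

ΔS_universe = 16.5 J/K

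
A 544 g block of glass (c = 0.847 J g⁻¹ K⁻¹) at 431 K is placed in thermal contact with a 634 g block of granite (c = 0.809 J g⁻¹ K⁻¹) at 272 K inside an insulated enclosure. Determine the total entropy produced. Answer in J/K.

ΔS_total = 25.7 J/K

Energy balance: T_f = (m₁c₁T₁ + m₂c₂T₂)/(m₁c₁ + m₂c₂) = 347.24 K.
ΔS₁ = m₁c₁ ln(T_f/T₁) = 460.768 × ln(347.24/431) = -99.56 J/K.
ΔS₂ = m₂c₂ ln(T_f/T₂) = 512.906 × ln(347.24/272) = 125.3 J/K.
ΔS_total = -99.56 + 125.3 = 25.7 J/K.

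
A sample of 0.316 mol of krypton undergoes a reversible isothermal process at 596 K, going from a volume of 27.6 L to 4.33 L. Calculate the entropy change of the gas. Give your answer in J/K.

ΔS_gas = -4.87 J/K

For an isothermal ideal gas ΔS_gas = nR ln(V₂/V₁) = 0.316 × 8.314 × ln(4.33/27.6) = -4.87 J/K.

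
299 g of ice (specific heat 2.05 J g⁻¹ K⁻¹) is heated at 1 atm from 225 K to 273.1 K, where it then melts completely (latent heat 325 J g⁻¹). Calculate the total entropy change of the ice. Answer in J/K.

Warming step: ΔS₁ = m c ln(T_tr/T_i) = 299 × 2.05 × ln(273.1/225) = 118.8 J/K.
Phase change: ΔS₂ = +mL/T_tr = 299 × 325 / 273.1 = 355.8 J/K.
ΔS_total = (118.8) + (355.8) = 475 J/K.

ΔS = 475 J/K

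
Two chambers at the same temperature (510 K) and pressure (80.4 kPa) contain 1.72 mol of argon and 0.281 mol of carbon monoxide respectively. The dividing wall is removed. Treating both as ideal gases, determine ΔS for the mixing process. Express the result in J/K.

ΔS_mix = 6.75 J/K

Mole fractions: x_A = 1.72/2 = 0.86, x_B = 0.14.
ΔS_mix = −R(n_A ln x_A + n_B ln x_B) = −8.314 × (1.72 ln 0.86 + 0.281 ln 0.14) = 6.75 J/K.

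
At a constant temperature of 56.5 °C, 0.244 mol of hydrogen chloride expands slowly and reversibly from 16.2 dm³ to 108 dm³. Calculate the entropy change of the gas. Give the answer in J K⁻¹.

For an isothermal ideal gas ΔS_gas = nR ln(V₂/V₁) = 0.244 × 8.314 × ln(108/16.2) = 3.85 J/K.

ΔS_gas = 3.85 J/K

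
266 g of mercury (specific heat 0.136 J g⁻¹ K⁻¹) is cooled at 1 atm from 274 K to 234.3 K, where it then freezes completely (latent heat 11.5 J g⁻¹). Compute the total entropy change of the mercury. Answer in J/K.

Cooling step: ΔS₁ = m c ln(T_tr/T_i) = 266 × 0.136 × ln(234.3/274) = -5.662 J/K.
Phase change: ΔS₂ = −mL/T_tr = −266 × 11.5 / 234.3 = -13.06 J/K.
ΔS_total = (-5.662) + (-13.06) = -18.7 J/K.

ΔS = -18.7 J/K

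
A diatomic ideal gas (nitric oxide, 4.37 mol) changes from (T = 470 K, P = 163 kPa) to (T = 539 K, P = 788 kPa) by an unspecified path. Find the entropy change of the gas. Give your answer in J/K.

ΔS = -39.8 J/K

ΔS = nC_p ln(T₂/T₁) − nR ln(P₂/P₁), with C_p = 7R/2 = 29.1 J mol⁻¹ K⁻¹ for a diatomic ideal gas.
ΔS = 4.37 × [29.1 × ln(539/470) − 8.314 × ln(788/163)] = -39.8 J/K.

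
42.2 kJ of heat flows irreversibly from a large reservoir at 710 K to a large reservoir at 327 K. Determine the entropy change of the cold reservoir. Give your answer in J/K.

ΔS_cold = 129 J/K

The cold reservoir gains heat Q, so ΔS_cold = +Q/T_C = 42200/327 = 129 J/K.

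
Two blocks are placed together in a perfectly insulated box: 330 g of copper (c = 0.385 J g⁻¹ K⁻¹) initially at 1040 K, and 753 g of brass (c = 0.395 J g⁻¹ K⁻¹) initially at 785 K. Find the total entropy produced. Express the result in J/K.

ΔS_total = 3.65 J/K

Energy balance: T_f = (m₁c₁T₁ + m₂c₂T₂)/(m₁c₁ + m₂c₂) = 861.32 K.
ΔS₁ = m₁c₁ ln(T_f/T₁) = 127.05 × ln(861.32/1040) = -23.95 J/K.
ΔS₂ = m₂c₂ ln(T_f/T₂) = 297.435 × ln(861.32/785) = 27.6 J/K.
ΔS_total = -23.95 + 27.6 = 3.65 J/K.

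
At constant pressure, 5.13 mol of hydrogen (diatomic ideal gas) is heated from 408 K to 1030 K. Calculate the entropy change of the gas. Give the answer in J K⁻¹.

ΔS = 138 J/K

At constant pressure, ΔS = nC_p ln(T₂/T₁) with C_p = 7R/2 = 29.1 J mol⁻¹ K⁻¹.
ΔS = 5.13 × 29.1 × ln(1030/408) = 138 J/K.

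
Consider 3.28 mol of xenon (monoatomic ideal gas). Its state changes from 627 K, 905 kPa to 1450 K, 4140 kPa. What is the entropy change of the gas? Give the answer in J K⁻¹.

ΔS = nC_p ln(T₂/T₁) − nR ln(P₂/P₁), with C_p = 5R/2 = 20.79 J mol⁻¹ K⁻¹ for a monoatomic ideal gas.
ΔS = 3.28 × [20.79 × ln(1450/627) − 8.314 × ln(4140/905)] = 15.7 J/K.

ΔS = 15.7 J/K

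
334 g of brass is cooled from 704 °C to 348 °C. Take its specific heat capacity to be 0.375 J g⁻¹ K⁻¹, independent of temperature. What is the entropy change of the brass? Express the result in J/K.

In kelvin: T₁ = 977.15 K, T₂ = 621.15 K. ΔS = ∫dQ_rev/T = m c ln(T₂/T₁) = 334 × 0.375 × ln(621.15/977.15) = -56.7 J/K.

ΔS = -56.7 J/K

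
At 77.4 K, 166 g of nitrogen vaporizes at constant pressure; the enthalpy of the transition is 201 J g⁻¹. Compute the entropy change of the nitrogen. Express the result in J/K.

Heat absorbed by the substance: Q = mL = 166 × 201 = 33366 J.
At constant T, ΔS = Q_rev/T = 33366 / 77.4 = 431 J/K.

ΔS = 431 J/K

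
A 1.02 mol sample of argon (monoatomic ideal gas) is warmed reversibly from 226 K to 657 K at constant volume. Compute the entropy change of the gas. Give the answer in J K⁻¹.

At constant volume, ΔS = nC_V ln(T₂/T₁) with C_V = 3R/2 = 12.47 J mol⁻¹ K⁻¹.
ΔS = 1.02 × 12.47 × ln(657/226) = 13.6 J/K.

ΔS = 13.6 J/K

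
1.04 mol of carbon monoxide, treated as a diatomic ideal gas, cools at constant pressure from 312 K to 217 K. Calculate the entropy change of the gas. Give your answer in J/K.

At constant pressure, ΔS = nC_p ln(T₂/T₁) with C_p = 7R/2 = 29.1 J mol⁻¹ K⁻¹.
ΔS = 1.04 × 29.1 × ln(217/312) = -11 J/K.

ΔS = -11 J/K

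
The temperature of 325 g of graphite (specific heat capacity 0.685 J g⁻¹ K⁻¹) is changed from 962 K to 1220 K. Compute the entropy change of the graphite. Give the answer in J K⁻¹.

ΔS = ∫dQ_rev/T = m c ln(T₂/T₁) = 325 × 0.685 × ln(1220/962) = 52.9 J/K.

ΔS = 52.9 J/K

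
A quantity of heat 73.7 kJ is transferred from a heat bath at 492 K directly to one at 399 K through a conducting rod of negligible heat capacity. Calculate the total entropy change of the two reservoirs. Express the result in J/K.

ΔS_total = 34.9 J/K

ΔS_hot = −Q/T_H = −73700/492 = -149.8 J/K and ΔS_cold = +Q/T_C = 73700/399 = 184.7 J/K.
ΔS_total = -149.8 + 184.7 = 34.9 J/K, positive as the second law requires.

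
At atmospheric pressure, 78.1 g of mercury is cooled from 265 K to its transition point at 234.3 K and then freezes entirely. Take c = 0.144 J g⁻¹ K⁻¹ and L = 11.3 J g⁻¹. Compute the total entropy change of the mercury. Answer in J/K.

Cooling step: ΔS₁ = m c ln(T_tr/T_i) = 78.1 × 0.144 × ln(234.3/265) = -1.385 J/K.
Phase change: ΔS₂ = −mL/T_tr = −78.1 × 11.3 / 234.3 = -3.767 J/K.
ΔS_total = (-1.385) + (-3.767) = -5.15 J/K.

ΔS = -5.15 J/K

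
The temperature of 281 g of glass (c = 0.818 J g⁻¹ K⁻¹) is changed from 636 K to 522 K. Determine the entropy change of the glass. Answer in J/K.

ΔS = -45.4 J/K

ΔS = ∫dQ_rev/T = m c ln(T₂/T₁) = 281 × 0.818 × ln(522/636) = -45.4 J/K.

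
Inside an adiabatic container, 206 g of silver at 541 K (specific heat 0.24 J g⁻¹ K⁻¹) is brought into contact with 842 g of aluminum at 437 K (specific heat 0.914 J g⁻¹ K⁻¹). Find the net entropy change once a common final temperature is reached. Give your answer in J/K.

ΔS_total = 1.13 J/K

Energy balance: T_f = (m₁c₁T₁ + m₂c₂T₂)/(m₁c₁ + m₂c₂) = 443.28 K.
ΔS₁ = m₁c₁ ln(T_f/T₁) = 49.44 × ln(443.28/541) = -9.85 J/K.
ΔS₂ = m₂c₂ ln(T_f/T₂) = 769.588 × ln(443.28/437) = 10.98 J/K.
ΔS_total = -9.85 + 10.98 = 1.13 J/K.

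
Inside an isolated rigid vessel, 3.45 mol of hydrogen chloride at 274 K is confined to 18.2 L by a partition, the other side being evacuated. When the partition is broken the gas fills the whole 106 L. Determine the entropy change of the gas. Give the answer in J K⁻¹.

ΔS_gas = 50.5 J/K

No heat is exchanged and no work is done, so the ideal-gas temperature stays constant.
Entropy is a state function; using a reversible isothermal path, ΔS_gas = nR ln(V₂/V₁) = 3.45 × 8.314 × ln(106/18.2) = 50.5 J/K.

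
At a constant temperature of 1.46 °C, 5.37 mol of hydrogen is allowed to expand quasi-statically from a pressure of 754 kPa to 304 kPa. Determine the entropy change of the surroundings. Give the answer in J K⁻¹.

ΔS_surr = -40.6 J/K

For an isothermal ideal gas ΔS_gas = nR ln(P₁/P₂) = 5.37 × 8.314 × ln(754/304) = 40.6 J/K.
The process is reversible, so ΔS_surr = −ΔS_gas = -40.6 J/K and ΔS_universe = 0.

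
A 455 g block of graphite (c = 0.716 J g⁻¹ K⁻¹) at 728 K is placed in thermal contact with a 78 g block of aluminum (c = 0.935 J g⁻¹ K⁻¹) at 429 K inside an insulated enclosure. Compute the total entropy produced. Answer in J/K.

Energy balance: T_f = (m₁c₁T₁ + m₂c₂T₂)/(m₁c₁ + m₂c₂) = 673.31 K.
ΔS₁ = m₁c₁ ln(T_f/T₁) = 325.78 × ln(673.31/728) = -25.44 J/K.
ΔS₂ = m₂c₂ ln(T_f/T₂) = 72.93 × ln(673.31/429) = 32.87 J/K.
ΔS_total = -25.44 + 32.87 = 7.43 J/K.

ΔS_total = 7.43 J/K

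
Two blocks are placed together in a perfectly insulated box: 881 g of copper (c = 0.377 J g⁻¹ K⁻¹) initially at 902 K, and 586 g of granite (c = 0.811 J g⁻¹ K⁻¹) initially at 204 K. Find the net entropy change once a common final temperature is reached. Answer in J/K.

Energy balance: T_f = (m₁c₁T₁ + m₂c₂T₂)/(m₁c₁ + m₂c₂) = 491.14 K.
ΔS₁ = m₁c₁ ln(T_f/T₁) = 332.137 × ln(491.14/902) = -201.9 J/K.
ΔS₂ = m₂c₂ ln(T_f/T₂) = 475.246 × ln(491.14/204) = 417.6 J/K.
ΔS_total = -201.9 + 417.6 = 216 J/K.

ΔS_total = 216 J/K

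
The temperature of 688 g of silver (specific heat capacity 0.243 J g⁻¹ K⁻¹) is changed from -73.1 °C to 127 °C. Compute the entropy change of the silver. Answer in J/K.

ΔS = 116 J/K

In kelvin: T₁ = 200.05 K, T₂ = 400.15 K. ΔS = ∫dQ_rev/T = m c ln(T₂/T₁) = 688 × 0.243 × ln(400.15/200.05) = 116 J/K.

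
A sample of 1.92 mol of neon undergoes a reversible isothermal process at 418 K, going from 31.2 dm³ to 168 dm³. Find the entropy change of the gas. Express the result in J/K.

ΔS_gas = 26.9 J/K

For an isothermal ideal gas ΔS_gas = nR ln(V₂/V₁) = 1.92 × 8.314 × ln(168/31.2) = 26.9 J/K.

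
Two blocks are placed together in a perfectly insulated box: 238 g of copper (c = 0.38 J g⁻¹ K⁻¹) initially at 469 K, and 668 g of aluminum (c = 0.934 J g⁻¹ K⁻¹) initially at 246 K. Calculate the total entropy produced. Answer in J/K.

ΔS_total = 19.3 J/K

Energy balance: T_f = (m₁c₁T₁ + m₂c₂T₂)/(m₁c₁ + m₂c₂) = 274.23 K.
ΔS₁ = m₁c₁ ln(T_f/T₁) = 90.44 × ln(274.23/469) = -48.53 J/K.
ΔS₂ = m₂c₂ ln(T_f/T₂) = 623.912 × ln(274.23/246) = 67.79 J/K.
ΔS_total = -48.53 + 67.79 = 19.3 J/K.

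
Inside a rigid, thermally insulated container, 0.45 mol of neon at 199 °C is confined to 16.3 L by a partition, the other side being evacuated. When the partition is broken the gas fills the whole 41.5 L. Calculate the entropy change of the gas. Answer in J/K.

ΔS_gas = 3.5 J/K

No heat is exchanged and no work is done, so the ideal-gas temperature stays constant.
Entropy is a state function; using a reversible isothermal path, ΔS_gas = nR ln(V₂/V₁) = 0.45 × 8.314 × ln(41.5/16.3) = 3.5 J/K.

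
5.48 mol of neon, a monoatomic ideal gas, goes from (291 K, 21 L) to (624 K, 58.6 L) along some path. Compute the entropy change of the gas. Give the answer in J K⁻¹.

Entropy is a state function: ΔS = nC_V ln(T₂/T₁) + nR ln(V₂/V₁), with C_V = 3R/2 = 12.47 J mol⁻¹ K⁻¹ for a monoatomic ideal gas.
ΔS = 5.48 × [12.47 × ln(624/291) + 8.314 × ln(58.6/21)] = 98.9 J/K.

ΔS = 98.9 J/K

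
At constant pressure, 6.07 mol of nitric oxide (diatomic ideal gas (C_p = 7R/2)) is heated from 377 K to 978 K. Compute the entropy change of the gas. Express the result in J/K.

ΔS = 168 J/K

At constant pressure, ΔS = nC_p ln(T₂/T₁) with C_p = 7R/2 = 29.1 J mol⁻¹ K⁻¹.
ΔS = 6.07 × 29.1 × ln(978/377) = 168 J/K.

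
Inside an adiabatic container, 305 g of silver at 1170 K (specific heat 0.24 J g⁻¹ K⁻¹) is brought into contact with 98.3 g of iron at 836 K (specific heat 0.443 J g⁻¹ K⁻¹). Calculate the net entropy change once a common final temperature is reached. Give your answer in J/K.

ΔS_total = 1.49 J/K

Energy balance: T_f = (m₁c₁T₁ + m₂c₂T₂)/(m₁c₁ + m₂c₂) = 1045.4 K.
ΔS₁ = m₁c₁ ln(T_f/T₁) = 73.2 × ln(1045.4/1170) = -8.241 J/K.
ΔS₂ = m₂c₂ ln(T_f/T₂) = 43.5469 × ln(1045.4/836) = 9.735 J/K.
ΔS_total = -8.241 + 9.735 = 1.49 J/K.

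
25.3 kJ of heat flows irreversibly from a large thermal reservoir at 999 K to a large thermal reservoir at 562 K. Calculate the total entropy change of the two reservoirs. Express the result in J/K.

ΔS_hot = −Q/T_H = −25300/999 = -25.33 J/K and ΔS_cold = +Q/T_C = 25300/562 = 45.02 J/K.
ΔS_total = -25.33 + 45.02 = 19.7 J/K, positive as the second law requires.

ΔS_total = 19.7 J/K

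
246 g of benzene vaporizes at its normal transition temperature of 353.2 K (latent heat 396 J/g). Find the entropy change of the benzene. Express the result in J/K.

Heat absorbed by the substance: Q = mL = 246 × 396 = 97416 J.
At constant T, ΔS = Q_rev/T = 97416 / 353.2 = 276 J/K.

ΔS = 276 J/K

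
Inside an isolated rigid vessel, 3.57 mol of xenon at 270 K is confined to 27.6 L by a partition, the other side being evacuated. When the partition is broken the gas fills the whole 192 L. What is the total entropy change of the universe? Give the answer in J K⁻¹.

No heat is exchanged and no work is done, so the ideal-gas temperature stays constant.
Entropy is a state function; using a reversible isothermal path, ΔS_gas = nR ln(V₂/V₁) = 3.57 × 8.314 × ln(192/27.6) = 57.6 J/K.
The insulated surroundings exchange no heat, so ΔS_surr = 0 and ΔS_universe = ΔS_gas.

ΔS_universe = 57.6 J/K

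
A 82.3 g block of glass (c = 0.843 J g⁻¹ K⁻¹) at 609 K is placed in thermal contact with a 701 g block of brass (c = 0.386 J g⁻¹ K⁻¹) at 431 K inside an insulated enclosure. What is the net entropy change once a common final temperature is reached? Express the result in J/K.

ΔS_total = 3.52 J/K

Energy balance: T_f = (m₁c₁T₁ + m₂c₂T₂)/(m₁c₁ + m₂c₂) = 467.33 K.
ΔS₁ = m₁c₁ ln(T_f/T₁) = 69.3789 × ln(467.33/609) = -18.371 J/K.
ΔS₂ = m₂c₂ ln(T_f/T₂) = 270.586 × ln(467.33/431) = 21.895 J/K.
ΔS_total = -18.371 + 21.895 = 3.52 J/K.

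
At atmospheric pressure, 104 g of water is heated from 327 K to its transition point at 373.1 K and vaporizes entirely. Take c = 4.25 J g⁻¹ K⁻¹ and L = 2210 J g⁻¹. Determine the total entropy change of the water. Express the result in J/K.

Warming step: ΔS₁ = m c ln(T_tr/T_i) = 104 × 4.25 × ln(373.1/327) = 58.29 J/K.
Phase change: ΔS₂ = +mL/T_tr = 104 × 2210 / 373.1 = 616 J/K.
ΔS_total = (58.29) + (616) = 674 J/K.

ΔS = 674 J/K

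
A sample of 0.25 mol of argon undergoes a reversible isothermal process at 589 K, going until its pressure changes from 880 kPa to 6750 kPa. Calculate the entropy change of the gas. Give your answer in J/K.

ΔS_gas = -4.23 J/K

For an isothermal ideal gas ΔS_gas = nR ln(P₁/P₂) = 0.25 × 8.314 × ln(880/6750) = -4.23 J/K.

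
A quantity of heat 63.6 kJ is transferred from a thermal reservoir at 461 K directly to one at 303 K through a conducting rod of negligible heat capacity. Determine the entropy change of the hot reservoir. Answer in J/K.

The hot reservoir loses heat Q, so ΔS_hot = −Q/T_H = −63600/461 = -138 J/K.

ΔS_hot = -138 J/K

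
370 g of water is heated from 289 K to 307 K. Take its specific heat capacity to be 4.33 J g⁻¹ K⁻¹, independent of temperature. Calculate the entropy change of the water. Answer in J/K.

ΔS = 96.8 J/K

ΔS = ∫dQ_rev/T = m c ln(T₂/T₁) = 370 × 4.33 × ln(307/289) = 96.8 J/K.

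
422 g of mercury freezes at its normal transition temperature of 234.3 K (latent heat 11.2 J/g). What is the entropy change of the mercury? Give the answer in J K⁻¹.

Heat released by the substance: Q = −mL = −422 × 11.2 = −4726.4 J.
At constant T, ΔS = Q_rev/T = −4726.4 / 234.3 = -20.2 J/K.

ΔS = -20.2 J/K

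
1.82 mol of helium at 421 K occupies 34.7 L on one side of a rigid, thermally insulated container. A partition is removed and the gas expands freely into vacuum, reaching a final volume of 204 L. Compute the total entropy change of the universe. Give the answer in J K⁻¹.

For an ideal gas in free expansion Q = 0 and W = 0, so T is unchanged.
Entropy is a state function; using a reversible isothermal path, ΔS_gas = nR ln(V₂/V₁) = 1.82 × 8.314 × ln(204/34.7) = 26.8 J/K.
The insulated surroundings exchange no heat, so ΔS_surr = 0 and ΔS_universe = ΔS_gas.

ΔS_universe = 26.8 J/K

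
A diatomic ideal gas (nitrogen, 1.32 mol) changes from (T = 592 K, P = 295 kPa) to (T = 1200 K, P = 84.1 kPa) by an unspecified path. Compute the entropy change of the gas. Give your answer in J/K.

ΔS = 40.9 J/K

ΔS = nC_p ln(T₂/T₁) − nR ln(P₂/P₁), with C_p = 7R/2 = 29.1 J mol⁻¹ K⁻¹ for a diatomic ideal gas.
ΔS = 1.32 × [29.1 × ln(1200/592) − 8.314 × ln(84.1/295)] = 40.9 J/K.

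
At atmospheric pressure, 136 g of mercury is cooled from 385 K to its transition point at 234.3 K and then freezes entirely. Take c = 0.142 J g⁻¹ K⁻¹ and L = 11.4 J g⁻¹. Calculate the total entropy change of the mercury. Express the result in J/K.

ΔS = -16.2 J/K

Cooling step: ΔS₁ = m c ln(T_tr/T_i) = 136 × 0.142 × ln(234.3/385) = -9.591 J/K.
Phase change: ΔS₂ = −mL/T_tr = −136 × 11.4 / 234.3 = -6.617 J/K.
ΔS_total = (-9.591) + (-6.617) = -16.2 J/K.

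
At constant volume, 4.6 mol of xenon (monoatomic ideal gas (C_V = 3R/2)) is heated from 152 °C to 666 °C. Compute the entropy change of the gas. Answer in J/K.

In kelvin: T₁ = 425.15 K, T₂ = 939.15 K. At constant volume, ΔS = nC_V ln(T₂/T₁) with C_V = 3R/2 = 12.47 J mol⁻¹ K⁻¹.
ΔS = 4.6 × 12.47 × ln(939.15/425.15) = 45.5 J/K.

ΔS = 45.5 J/K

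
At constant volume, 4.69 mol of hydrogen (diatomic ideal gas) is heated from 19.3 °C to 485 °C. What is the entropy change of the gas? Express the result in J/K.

In kelvin: T₁ = 292.45 K, T₂ = 758.15 K. At constant volume, ΔS = nC_V ln(T₂/T₁) with C_V = 5R/2 = 20.79 J mol⁻¹ K⁻¹.
ΔS = 4.69 × 20.79 × ln(758.15/292.45) = 92.9 J/K.

ΔS = 92.9 J/K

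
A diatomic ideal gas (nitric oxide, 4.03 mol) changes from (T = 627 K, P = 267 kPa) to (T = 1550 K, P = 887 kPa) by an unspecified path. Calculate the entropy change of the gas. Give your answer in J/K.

ΔS = 65.9 J/K

ΔS = nC_p ln(T₂/T₁) − nR ln(P₂/P₁), with C_p = 7R/2 = 29.1 J mol⁻¹ K⁻¹ for a diatomic ideal gas.
ΔS = 4.03 × [29.1 × ln(1550/627) − 8.314 × ln(887/267)] = 65.9 J/K.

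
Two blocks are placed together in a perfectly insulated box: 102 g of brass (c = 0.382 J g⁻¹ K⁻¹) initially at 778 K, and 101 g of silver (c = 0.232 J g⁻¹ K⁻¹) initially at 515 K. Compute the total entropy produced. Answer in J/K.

ΔS_total = 1.2 J/K

Energy balance: T_f = (m₁c₁T₁ + m₂c₂T₂)/(m₁c₁ + m₂c₂) = 679.23 K.
ΔS₁ = m₁c₁ ln(T_f/T₁) = 38.964 × ln(679.23/778) = -5.29 J/K.
ΔS₂ = m₂c₂ ln(T_f/T₂) = 23.432 × ln(679.23/515) = 6.486 J/K.
ΔS_total = -5.29 + 6.486 = 1.2 J/K.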